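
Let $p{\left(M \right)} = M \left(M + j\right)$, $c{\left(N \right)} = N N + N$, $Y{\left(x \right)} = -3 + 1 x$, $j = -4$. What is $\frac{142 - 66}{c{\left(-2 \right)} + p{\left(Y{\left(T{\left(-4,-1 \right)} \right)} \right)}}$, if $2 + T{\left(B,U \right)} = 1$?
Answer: $\frac{38}{17} \approx 2.2353$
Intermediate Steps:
$T{\left(B,U \right)} = -1$ ($T{\left(B,U \right)} = -2 + 1 = -1$)
$Y{\left(x \right)} = -3 + x$
$c{\left(N \right)} = N + N^{2}$ ($c{\left(N \right)} = N^{2} + N = N + N^{2}$)
$p{\left(M \right)} = M \left(-4 + M\right)$ ($p{\left(M \right)} = M \left(M - 4\right) = M \left(-4 + M\right)$)
$\frac{142 - 66}{c{\left(-2 \right)} + p{\left(Y{\left(T{\left(-4,-1 \right)} \right)} \right)}} = \frac{142 - 66}{- 2 \left(1 - 2\right) + \left(-3 - 1\right) \left(-4 - 4\right)} = \frac{76}{\left(-2\right) \left(-1\right) - 4 \left(-4 - 4\right)} = \frac{76}{2 - -32} = \frac{76}{2 + 32} = \frac{76}{34} = 76 \cdot \frac{1}{34} = \frac{38}{17}$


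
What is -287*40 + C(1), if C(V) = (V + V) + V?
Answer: -11477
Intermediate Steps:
C(V) = 3*V (C(V) = 2*V + V = 3*V)
-287*40 + C(1) = -287*40 + 3*1 = -11480 + 3 = -11477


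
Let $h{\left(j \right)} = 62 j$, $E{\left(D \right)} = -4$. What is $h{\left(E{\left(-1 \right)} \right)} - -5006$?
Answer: $4758$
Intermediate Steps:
$h{\left(E{\left(-1 \right)} \right)} - -5006 = 62 \left(-4\right) - -5006 = -248 + 5006 = 4758$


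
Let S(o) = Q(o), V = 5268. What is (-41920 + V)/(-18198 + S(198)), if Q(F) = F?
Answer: 9163/4500 ≈ 2.0362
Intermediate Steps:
S(o) = o
(-41920 + V)/(-18198 + S(198)) = (-41920 + 5268)/(-18198 + 198) = -36652/(-18000) = -36652*(-1/18000) = 9163/4500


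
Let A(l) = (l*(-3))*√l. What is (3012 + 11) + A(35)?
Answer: 3023 - 105*√35 ≈ 2401.8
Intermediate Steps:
A(l) = -3*l^(3/2) (A(l) = (-3*l)*√l = -3*l^(3/2))
(3012 + 11) + A(35) = (3012 + 11) - 105*√35 = 3023 - 105*√35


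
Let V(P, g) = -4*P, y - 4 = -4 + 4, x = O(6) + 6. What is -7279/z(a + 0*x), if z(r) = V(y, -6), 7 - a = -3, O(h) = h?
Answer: 7279/16 ≈ 454.94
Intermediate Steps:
a = 10 (a = 7 - 1*(-3) = 7 + 3 = 10)
x = 12 (x = 6 + 6 = 12)
y = 4 (y = 4 + (-4 + 4) = 4 + 0 = 4)
z(r) = -16 (z(r) = -4*4 = -16)
-7279/z(a + 0*x) = -7279/(-16) = -7279*(-1/16) = 7279/16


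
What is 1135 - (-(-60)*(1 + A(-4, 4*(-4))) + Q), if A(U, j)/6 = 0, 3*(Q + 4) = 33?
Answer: 1068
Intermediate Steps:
Q = 7 (Q = -4 + (⅓)*33 = -4 + 11 = 7)
A(U, j) = 0 (A(U, j) = 6*0 = 0)
1135 - (-(-60)*(1 + A(-4, 4*(-4))) + Q) = 1135 - (-(-60)*(1 + 0) + 7) = 1135 - (-(-60) + 7) = 1135 - (-12*(-5) + 7) = 1135 - (60 + 7) = 1135 - 1*67 = 1135 - 67 = 1068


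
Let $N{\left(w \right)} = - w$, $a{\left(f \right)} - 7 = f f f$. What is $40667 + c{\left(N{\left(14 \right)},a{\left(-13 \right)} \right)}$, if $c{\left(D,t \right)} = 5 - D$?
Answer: $40686$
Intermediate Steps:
$a{\left(f \right)} = 7 + f^{3}$ ($a{\left(f \right)} = 7 + f f f = 7 + f^{2} f = 7 + f^{3}$)
$40667 + c{\left(N{\left(14 \right)},a{\left(-13 \right)} \right)} = 40667 - \left(-5 - 14\right) = 40667 + \left(5 - -14\right) = 40667 + \left(5 + 14\right) = 40667 + 19 = 40686$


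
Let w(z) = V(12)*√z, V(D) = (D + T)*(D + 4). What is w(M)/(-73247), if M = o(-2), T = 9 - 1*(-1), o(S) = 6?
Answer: -352*√6/73247 ≈ -0.011771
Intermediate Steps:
T = 10 (T = 9 + 1 = 10)
V(D) = (4 + D)*(10 + D) (V(D) = (D + 10)*(D + 4) = (10 + D)*(4 + D) = (4 + D)*(10 + D))
M = 6
w(z) = 352*√z (w(z) = (40 + 12² + 14*12)*√z = (40 + 144 + 168)*√z = 352*√z)
w(M)/(-73247) = (352*√6)/(-73247) = (352*√6)*(-1/73247) = -352*√6/73247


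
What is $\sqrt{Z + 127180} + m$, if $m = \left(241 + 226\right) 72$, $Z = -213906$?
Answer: $33624 + i \sqrt{86726} \approx 33624.0 + 294.49 i$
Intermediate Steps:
$m = 33624$ ($m = 467 \cdot 72 = 33624$)
$\sqrt{Z + 127180} + m = \sqrt{-213906 + 127180} + 33624 = \sqrt{-86726} + 33624 = i \sqrt{86726} + 33624 = 33624 + i \sqrt{86726}$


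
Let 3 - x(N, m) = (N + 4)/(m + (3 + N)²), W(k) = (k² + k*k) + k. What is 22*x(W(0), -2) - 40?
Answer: 94/7 ≈ 13.429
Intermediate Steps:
W(k) = k + 2*k² (W(k) = (k² + k²) + k = 2*k² + k = k + 2*k²)
x(N, m) = 3 - (4 + N)/(m + (3 + N)²) (x(N, m) = 3 - (N + 4)/(m + (3 + N)²) = 3 - (4 + N)/(m + (3 + N)²))
22*x(W(0), -2) - 40 = 22*((-4 - 0*(1 + 2*0) + 3*(-2) + 3*(3 + 0*(1 + 2*0))²)/(-2 + (3 + 0*(1 + 2*0))²)) - 40 = 22*((-4 - 0*(1 + 0) - 6 + 3*(3 + 0*(1 + 0))²)/(-2 + (3 + 0*(1 + 0))²)) - 40 = 22*((-4 - 0 - 6 + 3*(3 + 0*1)²)/(-2 + (3 + 0*1)²)) - 40 = 22*((-4 - 1*0 - 6 + 3*(3 + 0)²)/(-2 + (3 + 0)²)) - 40 = 22*((-4 + 0 - 6 + 3*3²)/(-2 + 3²)) - 40 = 22*((-4 + 0 - 6 + 3*9)/(-2 + 9)) - 40 = 22*((-4 + 0 - 6 + 27)/7) - 40 = 22*((⅐)*17) - 40 = 22*(17/7) - 40 = 374/7 - 40 = 94/7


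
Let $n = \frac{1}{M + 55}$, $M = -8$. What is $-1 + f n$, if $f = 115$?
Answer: $\frac{68}{47} \approx 1.4468$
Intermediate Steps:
$n = \frac{1}{47}$ ($n = \frac{1}{-8 + 55} = \frac{1}{47} \approx 0.021277$)
$-1 + f n = -1 + 115 \cdot \frac{1}{47} = -1 + \frac{115}{47} = \frac{68}{47}$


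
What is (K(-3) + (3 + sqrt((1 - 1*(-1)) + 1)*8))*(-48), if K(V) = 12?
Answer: -720 - 384*sqrt(3) ≈ -1385.1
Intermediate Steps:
(K(-3) + (3 + sqrt((1 - 1*(-1)) + 1)*8))*(-48) = (12 + (3 + sqrt((1 - 1*(-1)) + 1)*8))*(-48) = (12 + (3 + sqrt((1 + 1) + 1)*8))*(-48) = (12 + (3 + sqrt(2 + 1)*8))*(-48) = (12 + (3 + sqrt(3)*8))*(-48) = (12 + (3 + 8*sqrt(3)))*(-48) = (15 + 8*sqrt(3))*(-48) = -720 - 384*sqrt(3)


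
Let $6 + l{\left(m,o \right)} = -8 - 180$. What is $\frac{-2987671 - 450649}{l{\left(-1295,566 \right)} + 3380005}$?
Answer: $- \frac{3438320}{3379811} \approx -1.0173$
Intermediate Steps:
$l{\left(m,o \right)} = -194$ ($l{\left(m,o \right)} = -6 - 188 = -194$)
$\frac{-2987671 - 450649}{l{\left(-1295,566 \right)} + 3380005} = \frac{-2987671 - 450649}{-194 + 3380005} = - \frac{3438320}{3379811}$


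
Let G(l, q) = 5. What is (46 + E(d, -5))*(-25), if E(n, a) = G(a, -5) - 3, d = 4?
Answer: -1200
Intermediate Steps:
E(n, a) = 2 (E(n, a) = 5 - 3 = 2)
(46 + E(d, -5))*(-25) = (46 + 2)*(-25) = 48*(-25) = -1200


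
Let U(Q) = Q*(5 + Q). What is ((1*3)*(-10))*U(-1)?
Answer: 120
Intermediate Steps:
((1*3)*(-10))*U(-1) = ((1*3)*(-10))*(-(5 - 1)) = (3*(-10))*(-1*4) = -30*(-4) = 120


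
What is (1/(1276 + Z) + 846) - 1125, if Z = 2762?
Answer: -1126601/4038 ≈ -279.00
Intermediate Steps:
(1/(1276 + Z) + 846) - 1125 = (1/(1276 + 2762) + 846) - 1125 = (1/4038 + 846) - 1125 = 3416149/4038 - 1125 = -1126601/4038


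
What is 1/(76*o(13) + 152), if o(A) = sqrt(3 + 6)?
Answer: 1/380 ≈ 0.0026316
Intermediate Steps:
o(A) = 3 (o(A) = sqrt(9) = 3)
1/(76*o(13) + 152) = 1/(76*3 + 152) = 1/(228 + 152) = 1/380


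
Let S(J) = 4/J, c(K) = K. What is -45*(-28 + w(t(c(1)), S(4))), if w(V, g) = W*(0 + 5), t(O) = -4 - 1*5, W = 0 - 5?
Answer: 2385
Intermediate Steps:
W = -5
t(O) = -9 (t(O) = -4 - 5 = -9)
w(V, g) = -25 (w(V, g) = -5*(0 + 5) = -5*5 = -25)
-45*(-28 + w(t(c(1)), S(4))) = -45*(-28 - 25) = -45*(-53) = 2385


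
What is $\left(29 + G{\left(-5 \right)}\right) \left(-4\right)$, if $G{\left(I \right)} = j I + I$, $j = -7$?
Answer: $-236$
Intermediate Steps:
$G{\left(I \right)} = - 6 I$ ($G{\left(I \right)} = - 7 I + I = - 6 I$)
$\left(29 + G{\left(-5 \right)}\right) \left(-4\right) = \left(29 - -30\right) \left(-4\right) = \left(29 + 30\right) \left(-4\right) = 59 \left(-4\right) = -236$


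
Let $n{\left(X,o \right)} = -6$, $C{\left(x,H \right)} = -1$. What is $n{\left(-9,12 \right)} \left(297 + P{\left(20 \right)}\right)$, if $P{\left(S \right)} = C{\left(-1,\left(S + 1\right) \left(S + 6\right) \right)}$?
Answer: $-1776$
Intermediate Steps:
$P{\left(S \right)} = -1$
$n{\left(-9,12 \right)} \left(297 + P{\left(20 \right)}\right) = - 6 \left(297 - 1\right) = \left(-6\right) 296 = -1776$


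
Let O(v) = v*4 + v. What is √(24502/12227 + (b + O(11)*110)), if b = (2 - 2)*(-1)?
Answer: 2*√226192934101/12227 ≈ 77.795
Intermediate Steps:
O(v) = 5*v (O(v) = 4*v + v = 5*v)
b = 0 (b = 0*(-1) = 0)
√(24502/12227 + (b + O(11)*110)) = √(24502/12227 + (0 + (5*11)*110)) = √(24502*(1/12227) + (0 + 55*110)) = √(24502/12227 + (0 + 6050)) = √(24502/12227 + 6050) = √(73997852/12227) = 2*√226192934101/12227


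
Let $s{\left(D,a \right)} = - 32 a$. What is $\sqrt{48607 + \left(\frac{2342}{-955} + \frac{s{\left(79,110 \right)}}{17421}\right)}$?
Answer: $\frac{\sqrt{13453274537473905165}}{16637055} \approx 220.46$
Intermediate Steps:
$\sqrt{48607 + \left(\frac{2342}{-955} + \frac{s{\left(79,110 \right)}}{17421}\right)} = \sqrt{48607 + \left(\frac{2342}{-955} + \frac{\left(-32\right) 110}{17421}\right)} = \sqrt{48607 + \left(2342 \left(- \frac{1}{955}\right) - \frac{3520}{17421}\right)} = \sqrt{48607 - \frac{44161582}{16637055}} = \sqrt{\frac{808633170803}{16637055}} = \frac{\sqrt{13453274537473905165}}{16637055}$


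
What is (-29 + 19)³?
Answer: -1000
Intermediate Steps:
(-29 + 19)³ = (-10)³ = -1000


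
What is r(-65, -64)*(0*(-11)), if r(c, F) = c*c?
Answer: 0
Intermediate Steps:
r(c, F) = c²
r(-65, -64)*(0*(-11)) = (-65)²*(0*(-11)) = 4225*0 = 0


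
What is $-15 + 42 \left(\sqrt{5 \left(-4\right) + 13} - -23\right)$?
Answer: $951 + 42 i \sqrt{7} \approx 951.0 + 111.12 i$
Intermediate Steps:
$-15 + 42 \left(\sqrt{5 \left(-4\right) + 13} - -23\right) = -15 + 42 \left(\sqrt{-20 + 13} + 23\right) = -15 + 42 \left(\sqrt{-7} + 23\right) = -15 + 42 \left(i \sqrt{7} + 23\right) = -15 + 42 \left(23 + i \sqrt{7}\right) = -15 + \left(966 + 42 i \sqrt{7}\right) = 951 + 42 i \sqrt{7}$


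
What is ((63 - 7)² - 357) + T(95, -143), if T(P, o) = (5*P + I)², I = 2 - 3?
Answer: 227455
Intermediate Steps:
I = -1
T(P, o) = (-1 + 5*P)² (T(P, o) = (5*P - 1)² = (-1 + 5*P)²)
((63 - 7)² - 357) + T(95, -143) = ((63 - 7)² - 357) + (-1 + 5*95)² = (56² - 357) + (-1 + 475)² = (3136 - 357) + 474² = 2779 + 224676 = 227455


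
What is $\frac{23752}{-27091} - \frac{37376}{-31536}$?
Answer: $\frac{225608}{731457} \approx 0.30844$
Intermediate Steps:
$\frac{23752}{-27091} - \frac{37376}{-31536} = 23752 \left(- \frac{1}{27091}\right) - - \frac{32}{27} = - \frac{23752}{27091} + \frac{32}{27} = \frac{225608}{731457}$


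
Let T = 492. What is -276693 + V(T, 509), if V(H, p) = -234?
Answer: -276927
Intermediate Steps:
-276693 + V(T, 509) = -276693 - 234 = -276927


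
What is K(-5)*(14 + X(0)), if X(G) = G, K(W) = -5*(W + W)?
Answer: 700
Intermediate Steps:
K(W) = -10*W
K(-5)*(14 + X(0)) = (-10*(-5))*(14 + 0) = 50*14 = 700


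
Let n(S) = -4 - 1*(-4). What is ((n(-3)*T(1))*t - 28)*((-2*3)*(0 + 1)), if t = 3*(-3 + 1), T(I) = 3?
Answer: 168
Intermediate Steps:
n(S) = 0 (n(S) = -4 + 4 = 0)
t = -6 (t = 3*(-2) = -6)
((n(-3)*T(1))*t - 28)*((-2*3)*(0 + 1)) = ((0*3)*(-6) - 28)*((-2*3)*(0 + 1)) = (0*(-6) - 28)*(-6*1) = (0 - 28)*(-6) = -28*(-6) = 168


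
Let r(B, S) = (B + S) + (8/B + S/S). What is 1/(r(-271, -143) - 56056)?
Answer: -271/15303107 ≈ -1.7709e-5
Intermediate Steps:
r(B, S) = 1 + B + S + 8/B (r(B, S) = (B + S) + (8/B + 1) = (B + S) + (1 + 8/B) = 1 + B + S + 8/B)
1/(r(-271, -143) - 56056) = 1/((1 - 271 - 143 + 8/(-271)) - 56056) = 1/((1 - 271 - 143 + 8*(-1/271)) - 56056) = 1/((1 - 271 - 143 - 8/271) - 56056) = 1/(-111931/271 - 56056) = 1/(-15303107/271) = -271/15303107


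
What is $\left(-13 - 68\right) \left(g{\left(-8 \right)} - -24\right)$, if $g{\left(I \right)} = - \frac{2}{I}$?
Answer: $- \frac{7857}{4} \approx -1964.3$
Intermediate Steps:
$\left(-13 - 68\right) \left(g{\left(-8 \right)} - -24\right) = \left(-13 - 68\right) \left(- \frac{2}{-8} - -24\right) = - 81 \left(\left(-2\right) \left(- \frac{1}{8}\right) + 24\right) = - 81 \left(\frac{1}{4} + 24\right) = \left(-81\right) \frac{97}{4} = - \frac{7857}{4}$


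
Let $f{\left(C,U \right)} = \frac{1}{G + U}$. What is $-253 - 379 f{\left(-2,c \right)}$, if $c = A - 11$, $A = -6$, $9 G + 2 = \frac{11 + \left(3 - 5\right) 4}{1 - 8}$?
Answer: $- \frac{251387}{1088} \approx -231.05$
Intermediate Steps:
$G = - \frac{17}{63}$ ($G = - \frac{2}{9} + \frac{\left(11 + \left(3 - 5\right) 4\right) \frac{1}{1 - 8}}{9} = - \frac{2}{9} + \frac{\left(11 - 8\right) \frac{1}{-7}}{9} = - \frac{2}{9} + \frac{\left(11 - 8\right) \left(- \frac{1}{7}\right)}{9} = - \frac{2}{9} + \frac{3 \left(- \frac{1}{7}\right)}{9} = - \frac{2}{9} + \frac{1}{9} \left(- \frac{3}{7}\right) = - \frac{2}{9} - \frac{1}{21} = - \frac{17}{63} \approx -0.26984$)
$c = -17$ ($c = -6 - 11 = -17$)
$f{\left(C,U \right)} = \frac{1}{- \frac{17}{63} + U}$
$-253 - 379 f{\left(-2,c \right)} = -253 - 379 \frac{63}{-17 + 63 \left(-17\right)} = -253 - 379 \frac{63}{-17 - 1071} = -253 - 379 \frac{63}{-1088} = -253 - 379 \cdot 63 \left(- \frac{1}{1088}\right) = -253 - - \frac{23877}{1088} = -253 + \frac{23877}{1088} = - \frac{251387}{1088}$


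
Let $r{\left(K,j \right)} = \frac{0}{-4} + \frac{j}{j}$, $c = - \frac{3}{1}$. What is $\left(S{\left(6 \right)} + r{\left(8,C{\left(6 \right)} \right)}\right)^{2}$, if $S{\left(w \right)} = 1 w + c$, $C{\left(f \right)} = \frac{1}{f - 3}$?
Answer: $16$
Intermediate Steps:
$c = -3$ ($c = \left(-3\right) 1 = -3$)
$C{\left(f \right)} = \frac{1}{-3 + f}$
$r{\left(K,j \right)} = 1$ ($r{\left(K,j \right)} = 0 \left(- \frac{1}{4}\right) + 1 = 0 + 1 = 1$)
$S{\left(w \right)} = -3 + w$ ($S{\left(w \right)} = 1 w - 3 = w - 3 = -3 + w$)
$\left(S{\left(6 \right)} + r{\left(8,C{\left(6 \right)} \right)}\right)^{2} = \left(\left(-3 + 6\right) + 1\right)^{2} = \left(3 + 1\right)^{2} = 4^{2} = 16$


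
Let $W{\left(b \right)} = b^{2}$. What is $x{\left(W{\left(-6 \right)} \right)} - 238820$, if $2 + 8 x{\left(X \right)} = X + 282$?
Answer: $- \frac{477561}{2} \approx -2.3878 \cdot 10^{5}$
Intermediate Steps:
$x{\left(X \right)} = 35 + \frac{X}{8}$ ($x{\left(X \right)} = - \frac{1}{4} + \frac{X + 282}{8} = - \frac{1}{4} + \frac{282 + X}{8} = - \frac{1}{4} + \left(\frac{141}{4} + \frac{X}{8}\right) = 35 + \frac{X}{8}$)
$x{\left(W{\left(-6 \right)} \right)} - 238820 = \left(35 + \frac{\left(-6\right)^{2}}{8}\right) - 238820 = \left(35 + \frac{1}{8} \cdot 36\right) - 238820 = \left(35 + \frac{9}{2}\right) - 238820 = \frac{79}{2} - 238820 = - \frac{477561}{2}$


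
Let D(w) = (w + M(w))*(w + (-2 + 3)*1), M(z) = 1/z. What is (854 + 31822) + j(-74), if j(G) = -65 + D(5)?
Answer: 163211/5 ≈ 32642.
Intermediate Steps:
D(w) = (1 + w)*(w + 1/w) (D(w) = (w + 1/w)*(w + (-2 + 3)*1) = (w + 1/w)*(w + 1*1) = (w + 1/w)*(w + 1) = (w + 1/w)*(1 + w) = (1 + w)*(w + 1/w))
j(G) = -169/5 (j(G) = -65 + (1 + 5 + 1/5 + 5²) = -65 + (1 + 5 + ⅕ + 25) = -65 + 156/5 = -169/5)
(854 + 31822) + j(-74) = (854 + 31822) - 169/5 = 32676 - 169/5 = 163211/5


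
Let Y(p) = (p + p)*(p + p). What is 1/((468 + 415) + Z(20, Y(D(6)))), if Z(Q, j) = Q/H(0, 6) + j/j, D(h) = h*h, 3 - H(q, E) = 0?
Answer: 3/2672 ≈ 0.0011228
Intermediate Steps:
H(q, E) = 3 (H(q, E) = 3 - 1*0 = 3 + 0 = 3)
D(h) = h²
Y(p) = 4*p² (Y(p) = (2*p)*(2*p) = 4*p²)
Z(Q, j) = 1 + Q/3 (Z(Q, j) = Q/3 + j/j = Q*(⅓) + 1 = Q/3 + 1 = 1 + Q/3)
1/((468 + 415) + Z(20, Y(D(6)))) = 1/((468 + 415) + (1 + (⅓)*20)) = 1/(883 + (1 + 20/3)) = 1/(883 + 23/3) = 1/(2672/3) = 3/2672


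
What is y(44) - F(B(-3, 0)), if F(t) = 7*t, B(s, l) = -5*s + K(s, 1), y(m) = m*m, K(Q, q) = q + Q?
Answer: 1845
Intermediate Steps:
K(Q, q) = Q + q
y(m) = m**2
B(s, l) = 1 - 4*s (B(s, l) = -5*s + (s + 1) = -5*s + (1 + s) = 1 - 4*s)
y(44) - F(B(-3, 0)) = 44**2 - 7*(1 - 4*(-3)) = 1936 - 7*(1 + 12) = 1936 - 7*13 = 1936 - 1*91 = 1936 - 91 = 1845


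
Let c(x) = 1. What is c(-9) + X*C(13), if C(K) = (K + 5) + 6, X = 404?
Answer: 9697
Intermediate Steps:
C(K) = 11 + K (C(K) = (5 + K) + 6 = 11 + K)
c(-9) + X*C(13) = 1 + 404*(11 + 13) = 1 + 404*24 = 1 + 9696 = 9697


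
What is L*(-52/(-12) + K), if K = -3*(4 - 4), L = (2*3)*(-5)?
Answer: -130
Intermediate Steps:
L = -30 (L = 6*(-5) = -30)
K = 0 (K = -3*0 = 0)
L*(-52/(-12) + K) = -30*(-52/(-12) + 0) = -30*(-52*(-1/12) + 0) = -30*(13/3 + 0) = -30*13/3 = -130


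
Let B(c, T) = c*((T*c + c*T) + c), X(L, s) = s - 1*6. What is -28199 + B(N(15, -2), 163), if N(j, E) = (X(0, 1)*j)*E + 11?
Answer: 8447968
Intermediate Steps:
X(L, s) = -6 + s (X(L, s) = s - 6 = -6 + s)
N(j, E) = 11 - 5*E*j (N(j, E) = ((-6 + 1)*j)*E + 11 = (-5*j)*E + 11 = -5*E*j + 11 = 11 - 5*E*j)
B(c, T) = c*(c + 2*T*c) (B(c, T) = c*((T*c + T*c) + c) = c*(2*T*c + c) = c*(c + 2*T*c))
-28199 + B(N(15, -2), 163) = -28199 + (11 - 5*(-2)*15)²*(1 + 2*163) = -28199 + (11 + 150)²*(1 + 326) = -28199 + 161²*327 = -28199 + 25921*327 = -28199 + 8476167 = 8447968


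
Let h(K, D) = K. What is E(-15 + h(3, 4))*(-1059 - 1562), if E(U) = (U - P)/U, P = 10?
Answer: -28831/6 ≈ -4805.2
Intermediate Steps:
E(U) = (-10 + U)/U (E(U) = (U - 1*10)/U = (U - 10)/U = (-10 + U)/U)
E(-15 + h(3, 4))*(-1059 - 1562) = ((-10 + (-15 + 3))/(-15 + 3))*(-1059 - 1562) = ((-10 - 12)/(-12))*(-2621) = -1/12*(-22)*(-2621) = (11/6)*(-2621) = -28831/6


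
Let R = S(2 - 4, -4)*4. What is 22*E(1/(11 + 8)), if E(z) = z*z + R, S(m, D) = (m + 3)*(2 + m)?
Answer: 22/361 ≈ 0.060942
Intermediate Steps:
S(m, D) = (2 + m)*(3 + m) (S(m, D) = (3 + m)*(2 + m) = (2 + m)*(3 + m))
R = 0 (R = (6 + (2 - 4)² + 5*(2 - 4))*4 = (6 + (-2)² + 5*(-2))*4 = (6 + 4 - 10)*4 = 0*4 = 0)
E(z) = z² (E(z) = z*z + 0 = z² + 0 = z²)
22*E(1/(11 + 8)) = 22*(1/(11 + 8))² = 22*(1/19)² = 22*(1/361) = 22/361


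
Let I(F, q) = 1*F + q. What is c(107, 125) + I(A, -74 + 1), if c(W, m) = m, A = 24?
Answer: 76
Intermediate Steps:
I(F, q) = F + q
c(107, 125) + I(A, -74 + 1) = 125 + (24 + (-74 + 1)) = 125 + (24 - 73) = 125 - 49 = 76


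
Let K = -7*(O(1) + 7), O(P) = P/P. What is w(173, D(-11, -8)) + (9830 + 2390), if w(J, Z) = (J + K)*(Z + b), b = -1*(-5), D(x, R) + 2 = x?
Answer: 11284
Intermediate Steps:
D(x, R) = -2 + x
O(P) = 1
K = -56 (K = -7*(1 + 7) = -7*8 = -56)
b = 5
w(J, Z) = (-56 + J)*(5 + Z) (w(J, Z) = (J - 56)*(Z + 5) = (-56 + J)*(5 + Z))
w(173, D(-11, -8)) + (9830 + 2390) = (-280 - 56*(-2 - 11) + 5*173 + 173*(-2 - 11)) + (9830 + 2390) = (-280 - 56*(-13) + 865 + 173*(-13)) + 12220 = (-280 + 728 + 865 - 2249) + 12220 = -936 + 12220 = 11284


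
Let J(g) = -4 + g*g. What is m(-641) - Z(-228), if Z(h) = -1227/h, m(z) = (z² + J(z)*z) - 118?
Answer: -19985066353/76 ≈ -2.6296e+8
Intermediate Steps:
J(g) = -4 + g²
m(z) = -118 + z² + z*(-4 + z²) (m(z) = (z² + (-4 + z²)*z) - 118 = (z² + z*(-4 + z²)) - 118 = -118 + z² + z*(-4 + z²))
m(-641) - Z(-228) = (-118 + (-641)² - 641*(-4 + (-641)²)) - (-1227)/(-228) = (-118 + 410881 - 641*(-4 + 410881)) - (-1227)*(-1)/228 = (-118 + 410881 - 641*410877) - 1*409/76 = (-118 + 410881 - 263372157) - 409/76 = -262961394 - 409/76 = -19985066353/76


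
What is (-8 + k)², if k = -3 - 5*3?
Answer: 676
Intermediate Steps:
k = -18 (k = -3 - 15 = -18)
(-8 + k)² = (-8 - 18)² = (-26)² = 676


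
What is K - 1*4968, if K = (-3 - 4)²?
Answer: -4919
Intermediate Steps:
K = 49 (K = (-7)² = 49)
K - 1*4968 = 49 - 1*4968 = 49 - 4968 = -4919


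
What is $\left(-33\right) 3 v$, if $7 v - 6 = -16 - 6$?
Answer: $\frac{1584}{7} \approx 226.29$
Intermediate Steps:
$v = - \frac{16}{7}$ ($v = \frac{6}{7} + \frac{-16 - 6}{7} = \frac{6}{7} + \frac{1}{7} \left(-22\right) = \frac{6}{7} - \frac{22}{7} = - \frac{16}{7} \approx -2.2857$)
$\left(-33\right) 3 v = \left(-33\right) 3 \left(- \frac{16}{7}\right) = \left(-99\right) \left(- \frac{16}{7}\right) = \frac{1584}{7}$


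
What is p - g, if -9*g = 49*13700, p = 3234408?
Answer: 29780972/9 ≈ 3.3090e+6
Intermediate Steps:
g = -671300/9 (g = -49*13700/9 = -⅑*671300 = -671300/9 ≈ -74589.)
p - g = 3234408 - 1*(-671300/9) = 3234408 + 671300/9 = 29780972/9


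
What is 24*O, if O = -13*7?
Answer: -2184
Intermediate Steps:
O = -91
24*O = 24*(-91) = -2184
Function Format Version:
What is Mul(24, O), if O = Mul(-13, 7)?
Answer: -2184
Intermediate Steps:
O = -91
Mul(24, O) = Mul(24, -91) = -2184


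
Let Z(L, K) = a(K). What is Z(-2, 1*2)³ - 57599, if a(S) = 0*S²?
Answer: -57599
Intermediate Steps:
a(S) = 0
Z(L, K) = 0
Z(-2, 1*2)³ - 57599 = 0³ - 57599 = 0 - 57599 = -57599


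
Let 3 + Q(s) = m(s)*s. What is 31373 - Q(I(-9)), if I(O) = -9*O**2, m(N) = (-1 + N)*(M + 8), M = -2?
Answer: -3161644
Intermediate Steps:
m(N) = -6 + 6*N (m(N) = (-1 + N)*(-2 + 8) = (-1 + N)*6 = -6 + 6*N)
Q(s) = -3 + s*(-6 + 6*s) (Q(s) = -3 + (-6 + 6*s)*s = -3 + s*(-6 + 6*s))
31373 - Q(I(-9)) = 31373 - (-3 + 6*(-9*(-9)**2)*(-1 - 9*(-9)**2)) = 31373 - (-3 + 6*(-9*81)*(-1 - 9*81)) = 31373 - (-3 + 6*(-729)*(-1 - 729)) = 31373 - (-3 + 6*(-729)*(-730)) = 31373 - (-3 + 3193020) = 31373 - 1*3193017 = 31373 - 3193017 = -3161644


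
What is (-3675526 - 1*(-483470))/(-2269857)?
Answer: 187768/133521 ≈ 1.4063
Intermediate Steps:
(-3675526 - 1*(-483470))/(-2269857) = (-3675526 + 483470)*(-1/2269857) = -3192056*(-1/2269857) = 187768/133521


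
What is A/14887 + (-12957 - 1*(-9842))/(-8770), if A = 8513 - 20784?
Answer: -12248733/26111798 ≈ -0.46909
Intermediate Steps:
A = -12271
A/14887 + (-12957 - 1*(-9842))/(-8770) = -12271/14887 + (-12957 - 1*(-9842))/(-8770) = -12271*1/14887 + (-12957 + 9842)*(-1/8770) = -12271/14887 - 3115*(-1/8770) = -12271/14887 + 623/1754 = -12248733/26111798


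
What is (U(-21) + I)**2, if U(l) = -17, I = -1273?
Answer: 1664100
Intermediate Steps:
(U(-21) + I)**2 = (-17 - 1273)**2 = (-1290)**2 = 1664100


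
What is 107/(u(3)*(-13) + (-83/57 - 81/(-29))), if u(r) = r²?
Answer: -176871/191191 ≈ -0.92510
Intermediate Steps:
107/(u(3)*(-13) + (-83/57 - 81/(-29))) = 107/(3²*(-13) + (-83/57 - 81/(-29))) = 107/(9*(-13) + (-83*1/57 - 81*(-1/29))) = 107/(-117 + (-83/57 + 81/29)) = 107/(-117 + 2210/1653) = 107/(-191191/1653) = 107*(-1653/191191) = -176871/191191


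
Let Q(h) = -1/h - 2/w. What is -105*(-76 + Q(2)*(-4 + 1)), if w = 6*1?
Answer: 15435/2 ≈ 7717.5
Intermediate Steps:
w = 6
Q(h) = -1/3 - 1/h (Q(h) = -1/h - 2/6 = -1/h - 2*1/6 = -1/h - 1/3 = -1/3 - 1/h)
-105*(-76 + Q(2)*(-4 + 1)) = -105*(-76 + ((1/3)*(-3 - 1*2)/2)*(-4 + 1)) = -105*(-76 + ((1/3)*(1/2)*(-3 - 2))*(-3)) = -105*(-76 + ((1/3)*(1/2)*(-5))*(-3)) = -105*(-76 - 5/6*(-3)) = -105*(-76 + 5/2) = -105*(-147/2) = 15435/2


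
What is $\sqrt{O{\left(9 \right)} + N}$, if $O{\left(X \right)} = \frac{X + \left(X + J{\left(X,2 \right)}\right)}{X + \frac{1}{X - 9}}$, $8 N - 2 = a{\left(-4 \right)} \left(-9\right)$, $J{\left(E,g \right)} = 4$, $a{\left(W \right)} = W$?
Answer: $\frac{\sqrt{19}}{2} \approx 2.1795$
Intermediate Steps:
$N = \frac{19}{4}$ ($N = \frac{1}{4} + \frac{\left(-4\right) \left(-9\right)}{8} = \frac{1}{4} + \frac{1}{8} \cdot 36 = \frac{1}{4} + \frac{9}{2} = \frac{19}{4} \approx 4.75$)
$O{\left(X \right)} = \frac{4 + 2 X}{X + \frac{1}{-9 + X}}$ ($O{\left(X \right)} = \frac{X + \left(X + 4\right)}{X + \frac{1}{X - 9}} = \frac{X + \left(4 + X\right)}{X + \frac{1}{-9 + X}} = \frac{4 + 2 X}{X + \frac{1}{-9 + X}}$)
$\sqrt{O{\left(9 \right)} + N} = \sqrt{\frac{2 \left(-18 + 9^{2} - 63\right)}{1 + 9^{2} - 81} + \frac{19}{4}} = \sqrt{\frac{2 \left(-18 + 81 - 63\right)}{1 + 81 - 81} + \frac{19}{4}} = \sqrt{2 \cdot 1^{-1} \cdot 0 + \frac{19}{4}} = \sqrt{2 \cdot 1 \cdot 0 + \frac{19}{4}} = \sqrt{0 + \frac{19}{4}} = \sqrt{\frac{19}{4}} = \frac{\sqrt{19}}{2}$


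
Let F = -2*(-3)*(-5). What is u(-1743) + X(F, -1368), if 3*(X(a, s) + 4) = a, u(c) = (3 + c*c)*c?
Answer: -5295324650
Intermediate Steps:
F = -30 (F = 6*(-5) = -30)
u(c) = c*(3 + c²) (u(c) = (3 + c²)*c = c*(3 + c²))
X(a, s) = -4 + a/3
u(-1743) + X(F, -1368) = -1743*(3 + (-1743)²) + (-4 + (⅓)*(-30)) = -1743*(3 + 3038049) + (-4 - 10) = -1743*3038052 - 14 = -5295324636 - 14 = -5295324650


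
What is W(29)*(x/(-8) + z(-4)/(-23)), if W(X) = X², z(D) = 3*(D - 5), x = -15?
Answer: 471801/184 ≈ 2564.1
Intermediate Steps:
z(D) = -15 + 3*D (z(D) = 3*(-5 + D) = -15 + 3*D)
W(29)*(x/(-8) + z(-4)/(-23)) = 29²*(-15/(-8) + (-15 + 3*(-4))/(-23)) = 841*(-15*(-⅛) + (-15 - 12)*(-1/23)) = 841*(15/8 - 27*(-1/23)) = 841*(15/8 + 27/23) = 841*(561/184) = 471801/184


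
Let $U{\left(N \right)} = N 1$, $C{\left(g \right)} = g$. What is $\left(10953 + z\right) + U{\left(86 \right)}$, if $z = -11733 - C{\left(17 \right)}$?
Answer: $-711$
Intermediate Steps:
$z = -11750$ ($z = -11733 - 17 = -11750$)
$U{\left(N \right)} = N$
$\left(10953 + z\right) + U{\left(86 \right)} = \left(10953 - 11750\right) + 86 = -797 + 86 = -711$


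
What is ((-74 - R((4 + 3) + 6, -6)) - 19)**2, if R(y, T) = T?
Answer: 7569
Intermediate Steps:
((-74 - R((4 + 3) + 6, -6)) - 19)**2 = ((-74 - 1*(-6)) - 19)**2 = ((-74 + 6) - 19)**2 = (-68 - 19)**2 = (-87)**2 = 7569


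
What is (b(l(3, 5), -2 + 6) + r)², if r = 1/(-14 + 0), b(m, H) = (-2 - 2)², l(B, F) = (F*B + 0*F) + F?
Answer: 49729/196 ≈ 253.72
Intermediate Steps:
l(B, F) = F + B*F (l(B, F) = (B*F + 0) + F = B*F + F = F + B*F)
b(m, H) = 16 (b(m, H) = (-4)² = 16)
r = -1/14 (r = 1/(-14) = -1/14 ≈ -0.071429)
(b(l(3, 5), -2 + 6) + r)² = (16 - 1/14)² = (223/14)² = 49729/196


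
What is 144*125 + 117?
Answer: 18117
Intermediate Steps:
144*125 + 117 = 18000 + 117 = 18117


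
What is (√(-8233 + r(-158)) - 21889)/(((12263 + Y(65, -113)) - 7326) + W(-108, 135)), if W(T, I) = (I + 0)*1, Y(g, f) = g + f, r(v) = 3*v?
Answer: -21889/5024 + I*√8707/5024 ≈ -4.3569 + 0.018573*I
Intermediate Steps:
Y(g, f) = f + g
W(T, I) = I (W(T, I) = I*1 = I)
(√(-8233 + r(-158)) - 21889)/(((12263 + Y(65, -113)) - 7326) + W(-108, 135)) = (√(-8233 + 3*(-158)) - 21889)/(((12263 + (-113 + 65)) - 7326) + 135) = (√(-8233 - 474) - 21889)/(((12263 - 48) - 7326) + 135) = (√(-8707) - 21889)/((12215 - 7326) + 135) = (I*√8707 - 21889)/(4889 + 135) = (-21889 + I*√8707)/5024 = (-21889 + I*√8707)*(1/5024) = -21889/5024 + I*√8707/5024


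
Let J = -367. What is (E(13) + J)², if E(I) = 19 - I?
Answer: 130321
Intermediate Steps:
(E(13) + J)² = ((19 - 1*13) - 367)² = ((19 - 13) - 367)² = (6 - 367)² = (-361)² = 130321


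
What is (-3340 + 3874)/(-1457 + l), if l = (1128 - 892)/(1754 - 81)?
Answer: -893382/2437325 ≈ -0.36654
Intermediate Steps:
l = 236/1673 ≈ 0.14106
(-3340 + 3874)/(-1457 + l) = (-3340 + 3874)/(-1457 + 236/1673) = 534/(-2437325/1673) = 534*(-1673/2437325) = -893382/2437325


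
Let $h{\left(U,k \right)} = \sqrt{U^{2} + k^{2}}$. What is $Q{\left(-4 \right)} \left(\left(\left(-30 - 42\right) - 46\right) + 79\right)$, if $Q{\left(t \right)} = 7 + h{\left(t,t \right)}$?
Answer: $-273 - 156 \sqrt{2} \approx -493.62$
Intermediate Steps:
$Q{\left(t \right)} = 7 + \sqrt{2} \sqrt{t^{2}}$ ($Q{\left(t \right)} = 7 + \sqrt{t^{2} + t^{2}} = 7 + \sqrt{2 t^{2}} = 7 + \sqrt{2} \sqrt{t^{2}}$)
$Q{\left(-4 \right)} \left(\left(\left(-30 - 42\right) - 46\right) + 79\right) = \left(7 + \sqrt{2} \sqrt{\left(-4\right)^{2}}\right) \left(\left(\left(-30 - 42\right) - 46\right) + 79\right) = \left(7 + \sqrt{2} \sqrt{16}\right) \left(\left(-72 - 46\right) + 79\right) = \left(7 + \sqrt{2} \cdot 4\right) \left(-118 + 79\right) = \left(7 + 4 \sqrt{2}\right) \left(-39\right) = -273 - 156 \sqrt{2}$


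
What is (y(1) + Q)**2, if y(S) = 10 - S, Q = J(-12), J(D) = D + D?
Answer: 225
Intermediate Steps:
J(D) = 2*D
Q = -24 (Q = 2*(-12) = -24)
(y(1) + Q)**2 = ((10 - 1*1) - 24)**2 = ((10 - 1) - 24)**2 = (9 - 24)**2 = (-15)**2 = 225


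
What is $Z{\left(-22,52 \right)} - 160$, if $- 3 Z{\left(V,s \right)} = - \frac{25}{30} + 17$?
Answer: $- \frac{2977}{18} \approx -165.39$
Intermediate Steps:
$Z{\left(V,s \right)} = - \frac{97}{18}$ ($Z{\left(V,s \right)} = - \frac{- \frac{25}{30} + 17}{3} = - \frac{\left(-25\right) \frac{1}{30} + 17}{3} = - \frac{- \frac{5}{6} + 17}{3} = \left(- \frac{1}{3}\right) \frac{97}{6} = - \frac{97}{18}$)
$Z{\left(-22,52 \right)} - 160 = - \frac{97}{18} - 160 = - \frac{2977}{18}$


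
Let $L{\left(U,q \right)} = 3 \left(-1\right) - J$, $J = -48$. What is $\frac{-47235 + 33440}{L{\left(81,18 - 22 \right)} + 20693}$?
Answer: $- \frac{13795}{20738} \approx -0.6652$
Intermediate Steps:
$L{\left(U,q \right)} = 45$ ($L{\left(U,q \right)} = 3 \left(-1\right) - -48 = -3 + 48 = 45$)
$\frac{-47235 + 33440}{L{\left(81,18 - 22 \right)} + 20693} = \frac{-47235 + 33440}{45 + 20693} = - \frac{13795}{20738}$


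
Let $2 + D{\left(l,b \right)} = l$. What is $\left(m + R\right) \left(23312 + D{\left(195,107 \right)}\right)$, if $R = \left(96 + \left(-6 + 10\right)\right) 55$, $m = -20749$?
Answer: $-358427745$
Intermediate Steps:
$D{\left(l,b \right)} = -2 + l$
$R = 5500$ ($R = \left(96 + 4\right) 55 = 100 \cdot 55 = 5500$)
$\left(m + R\right) \left(23312 + D{\left(195,107 \right)}\right) = \left(-20749 + 5500\right) \left(23312 + \left(-2 + 195\right)\right) = - 15249 \left(23312 + 193\right) = \left(-15249\right) 23505 = -358427745$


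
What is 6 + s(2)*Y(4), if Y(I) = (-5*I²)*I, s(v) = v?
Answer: -634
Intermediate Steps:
Y(I) = -5*I³
6 + s(2)*Y(4) = 6 + 2*(-5*4³) = 6 + 2*(-5*64) = 6 + 2*(-320) = 6 - 640 = -634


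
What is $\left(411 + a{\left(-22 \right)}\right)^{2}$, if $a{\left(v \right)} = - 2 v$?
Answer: $207025$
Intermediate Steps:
$a{\left(v \right)} = - 2 v$
$\left(411 + a{\left(-22 \right)}\right)^{2} = \left(411 - -44\right)^{2} = \left(411 + 44\right)^{2} = 455^{2} = 207025$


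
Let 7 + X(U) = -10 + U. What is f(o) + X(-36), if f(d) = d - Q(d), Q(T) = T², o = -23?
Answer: -605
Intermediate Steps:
f(d) = d - d²
X(U) = -17 + U (X(U) = -7 + (-10 + U) = -17 + U)
f(o) + X(-36) = -23*(1 - 1*(-23)) + (-17 - 36) = -23*(1 + 23) - 53 = -23*24 - 53 = -552 - 53 = -605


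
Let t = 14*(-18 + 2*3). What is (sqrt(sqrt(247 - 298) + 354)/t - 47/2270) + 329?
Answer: 746783/2270 - sqrt(354 + I*sqrt(51))/168 ≈ 328.87 - 0.0011296*I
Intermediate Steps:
t = -168 (t = 14*(-18 + 6) = 14*(-12) = -168)
(sqrt(sqrt(247 - 298) + 354)/t - 47/2270) + 329 = (sqrt(sqrt(247 - 298) + 354)/(-168) - 47/2270) + 329 = (sqrt(sqrt(-51) + 354)*(-1/168) - 47*1/2270) + 329 = (sqrt(I*sqrt(51) + 354)*(-1/168) - 47/2270) + 329 = (sqrt(354 + I*sqrt(51))*(-1/168) - 47/2270) + 329 = (-sqrt(354 + I*sqrt(51))/168 - 47/2270) + 329 = (-47/2270 - sqrt(354 + I*sqrt(51))/168) + 329 = 746783/2270 - sqrt(354 + I*sqrt(51))/168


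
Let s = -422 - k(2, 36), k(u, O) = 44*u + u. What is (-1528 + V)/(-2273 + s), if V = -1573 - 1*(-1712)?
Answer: 1389/2785 ≈ 0.49874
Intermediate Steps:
k(u, O) = 45*u
V = 139 (V = -1573 + 1712 = 139)
s = -512 (s = -422 - 45*2 = -422 - 1*90 = -422 - 90 = -512)
(-1528 + V)/(-2273 + s) = (-1528 + 139)/(-2273 - 512) = -1389/(-2785) = -1389*(-1/2785) = 1389/2785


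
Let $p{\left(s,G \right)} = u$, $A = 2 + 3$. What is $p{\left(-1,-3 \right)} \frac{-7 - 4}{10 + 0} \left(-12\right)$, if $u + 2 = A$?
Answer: $\frac{198}{5} \approx 39.6$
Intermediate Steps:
$A = 5$
$u = 3$ ($u = -2 + 5 = 3$)
$p{\left(s,G \right)} = 3$
$p{\left(-1,-3 \right)} \frac{-7 - 4}{10 + 0} \left(-12\right) = 3 \frac{-7 - 4}{10 + 0} \left(-12\right) = 3 \left(- \frac{11}{10}\right) \left(-12\right) = \left(- \frac{33}{10}\right) \left(-12\right) = \frac{198}{5}$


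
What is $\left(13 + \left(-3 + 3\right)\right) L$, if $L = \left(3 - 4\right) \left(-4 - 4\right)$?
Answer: $104$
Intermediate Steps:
$L = 8$ ($L = \left(-1\right) \left(-8\right) = 8$)
$\left(13 + \left(-3 + 3\right)\right) L = \left(13 + \left(-3 + 3\right)\right) 8 = \left(13 + 0\right) 8 = 13 \cdot 8 = 104$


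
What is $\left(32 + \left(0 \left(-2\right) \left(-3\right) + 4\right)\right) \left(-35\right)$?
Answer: $-1260$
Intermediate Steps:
$\left(32 + \left(0 \left(-2\right) \left(-3\right) + 4\right)\right) \left(-35\right) = \left(32 + \left(0 \left(-3\right) + 4\right)\right) \left(-35\right) = \left(32 + \left(0 + 4\right)\right) \left(-35\right) = \left(32 + 4\right) \left(-35\right) = 36 \left(-35\right) = -1260$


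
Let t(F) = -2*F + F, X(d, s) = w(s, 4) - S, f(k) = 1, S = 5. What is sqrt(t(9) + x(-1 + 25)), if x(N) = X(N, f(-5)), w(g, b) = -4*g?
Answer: 3*I*sqrt(2) ≈ 4.2426*I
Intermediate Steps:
X(d, s) = -5 - 4*s (X(d, s) = -4*s - 1*5 = -4*s - 5 = -5 - 4*s)
x(N) = -9 (x(N) = -5 - 4*1 = -5 - 4 = -9)
t(F) = -F
sqrt(t(9) + x(-1 + 25)) = sqrt(-1*9 - 9) = sqrt(-9 - 9) = sqrt(-18) = 3*I*sqrt(2)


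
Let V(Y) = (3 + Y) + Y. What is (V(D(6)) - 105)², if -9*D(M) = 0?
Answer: 10404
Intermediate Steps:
D(M) = 0 (D(M) = -⅑*0 = 0)
V(Y) = 3 + 2*Y
(V(D(6)) - 105)² = ((3 + 2*0) - 105)² = ((3 + 0) - 105)² = (3 - 105)² = (-102)² = 10404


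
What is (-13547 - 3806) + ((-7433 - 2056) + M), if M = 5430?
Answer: -21412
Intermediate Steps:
(-13547 - 3806) + ((-7433 - 2056) + M) = (-13547 - 3806) + ((-7433 - 2056) + 5430) = -17353 + (-9489 + 5430) = -17353 - 4059 = -21412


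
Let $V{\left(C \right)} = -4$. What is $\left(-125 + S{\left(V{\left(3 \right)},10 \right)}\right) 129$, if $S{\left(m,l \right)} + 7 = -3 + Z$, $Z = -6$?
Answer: $-18189$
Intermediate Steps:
$S{\left(m,l \right)} = -16$ ($S{\left(m,l \right)} = -7 - 9 = -16$)
$\left(-125 + S{\left(V{\left(3 \right)},10 \right)}\right) 129 = \left(-125 - 16\right) 129 = \left(-141\right) 129 = -18189$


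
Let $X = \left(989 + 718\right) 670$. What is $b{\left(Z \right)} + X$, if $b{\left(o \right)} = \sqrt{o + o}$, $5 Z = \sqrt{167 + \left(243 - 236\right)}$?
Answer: $1143690 + \frac{2^{\frac{3}{4}} \sqrt{5} \sqrt[4]{87}}{5} \approx 1.1437 \cdot 10^{6}$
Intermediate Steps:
$Z = \frac{\sqrt{174}}{5}$ ($Z = \frac{\sqrt{167 + \left(243 - 236\right)}}{5} = \frac{\sqrt{167 + 7}}{5} = \frac{\sqrt{174}}{5} \approx 2.6382$)
$X = 1143690$ ($X = 1707 \cdot 670 = 1143690$)
$b{\left(o \right)} = \sqrt{2} \sqrt{o}$ ($b{\left(o \right)} = \sqrt{2 o} = \sqrt{2} \sqrt{o}$)
$b{\left(Z \right)} + X = \sqrt{2} \sqrt{\frac{\sqrt{174}}{5}} + 1143690 = \sqrt{2} \frac{\sqrt{5} \sqrt[4]{174}}{5} + 1143690 = \frac{2^{\frac{3}{4}} \sqrt{5} \sqrt[4]{87}}{5} + 1143690 = 1143690 + \frac{2^{\frac{3}{4}} \sqrt{5} \sqrt[4]{87}}{5}$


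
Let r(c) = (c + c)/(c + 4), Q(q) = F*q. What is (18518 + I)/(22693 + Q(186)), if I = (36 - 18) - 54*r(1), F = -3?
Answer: 92572/110675 ≈ 0.83643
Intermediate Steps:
Q(q) = -3*q
r(c) = 2*c/(4 + c) (r(c) = (2*c)/(4 + c) = 2*c/(4 + c))
I = -18/5 (I = (36 - 18) - 108/(4 + 1) = 18 - 108/5 = -18/5 ≈ -3.6000)
(18518 + I)/(22693 + Q(186)) = (18518 - 18/5)/(22693 - 3*186) = 92572/(5*(22693 - 558)) = (92572/5)/22135 = (92572/5)*(1/22135) = 92572/110675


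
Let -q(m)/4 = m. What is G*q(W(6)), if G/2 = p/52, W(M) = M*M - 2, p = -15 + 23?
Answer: -544/13 ≈ -41.846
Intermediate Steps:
p = 8
W(M) = -2 + M² (W(M) = M² - 2 = -2 + M²)
q(m) = -4*m
G = 4/13 (G = 2*(8/52) = 2*(8*(1/52)) = 2*(2/13) = 4/13 ≈ 0.30769)
G*q(W(6)) = 4*(-4*(-2 + 6²))/13 = 4*(-4*(-2 + 36))/13 = 4*(-4*34)/13 = (4/13)*(-136) = -544/13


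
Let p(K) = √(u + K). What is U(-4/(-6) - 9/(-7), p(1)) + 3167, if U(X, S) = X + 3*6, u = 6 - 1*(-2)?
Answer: 66926/21 ≈ 3187.0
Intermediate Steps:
u = 8 (u = 6 + 2 = 8)
p(K) = √(8 + K)
U(X, S) = 18 + X (U(X, S) = X + 18 = 18 + X)
U(-4/(-6) - 9/(-7), p(1)) + 3167 = (18 + (-4/(-6) - 9/(-7))) + 3167 = (18 + (-4*(-⅙) - 9*(-⅐))) + 3167 = (18 + (⅔ + 9/7)) + 3167 = (18 + 41/21) + 3167 = 419/21 + 3167 = 66926/21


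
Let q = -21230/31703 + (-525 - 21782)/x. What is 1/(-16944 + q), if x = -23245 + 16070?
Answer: -32495575/550525755147 ≈ -5.9026e-5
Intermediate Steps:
x = -7175
q = 79267653/32495575 (q = -21230/31703 + (-525 - 21782)/(-7175) = -21230*1/31703 - 22307*(-1/7175) = -21230/31703 + 22307/7175 = 79267653/32495575 ≈ 2.4393)
1/(-16944 + q) = 1/(-16944 + 79267653/32495575) = 1/(-550525755147/32495575) = -32495575/550525755147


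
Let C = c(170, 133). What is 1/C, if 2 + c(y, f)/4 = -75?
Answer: -1/308 ≈ -0.0032468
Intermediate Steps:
c(y, f) = -308 (c(y, f) = -8 + 4*(-75) = -8 - 300 = -308)
C = -308
1/C = 1/(-308) = -1/308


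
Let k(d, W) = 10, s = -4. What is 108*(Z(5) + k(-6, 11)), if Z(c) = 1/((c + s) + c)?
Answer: 1098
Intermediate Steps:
Z(c) = 1/(-4 + 2*c) (Z(c) = 1/((c - 4) + c) = 1/((-4 + c) + c) = 1/(-4 + 2*c))
108*(Z(5) + k(-6, 11)) = 108*(1/(2*(-2 + 5)) + 10) = 108*((½)/3 + 10) = 108*((½)*(⅓) + 10) = 108*(⅙ + 10) = 108*(61/6) = 1098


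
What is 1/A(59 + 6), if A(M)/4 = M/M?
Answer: 1/4 ≈ 0.25000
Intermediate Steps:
A(M) = 4 (A(M) = 4*(M/M) = 4*1 = 4)
1/A(59 + 6) = 1/4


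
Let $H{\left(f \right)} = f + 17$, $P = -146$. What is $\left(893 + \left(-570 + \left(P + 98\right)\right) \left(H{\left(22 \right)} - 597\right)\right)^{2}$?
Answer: $119534073169$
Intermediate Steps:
$H{\left(f \right)} = 17 + f$
$\left(893 + \left(-570 + \left(P + 98\right)\right) \left(H{\left(22 \right)} - 597\right)\right)^{2} = \left(893 + \left(-570 + \left(-146 + 98\right)\right) \left(\left(17 + 22\right) - 597\right)\right)^{2} = \left(893 + \left(-570 - 48\right) \left(39 - 597\right)\right)^{2} = \left(893 - -344844\right)^{2} = \left(893 + 344844\right)^{2} = 345737^{2} = 119534073169$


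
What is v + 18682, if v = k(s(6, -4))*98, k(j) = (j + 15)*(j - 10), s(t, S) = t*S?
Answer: 48670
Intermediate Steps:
s(t, S) = S*t
k(j) = (-10 + j)*(15 + j) (k(j) = (15 + j)*(-10 + j) = (-10 + j)*(15 + j))
v = 29988 (v = (-150 + (-4*6)**2 + 5*(-4*6))*98 = (-150 + (-24)**2 + 5*(-24))*98 = (-150 + 576 - 120)*98 = 306*98 = 29988)
v + 18682 = 29988 + 18682 = 48670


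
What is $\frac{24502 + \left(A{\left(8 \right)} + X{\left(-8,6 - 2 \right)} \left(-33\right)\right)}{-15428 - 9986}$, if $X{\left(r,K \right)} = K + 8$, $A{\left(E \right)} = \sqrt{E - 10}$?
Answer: $- \frac{12053}{12707} - \frac{i \sqrt{2}}{25414} \approx -0.94853 - 5.5647 \cdot 10^{-5} i$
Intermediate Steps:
$A{\left(E \right)} = \sqrt{-10 + E}$
$X{\left(r,K \right)} = 8 + K$
$\frac{24502 + \left(A{\left(8 \right)} + X{\left(-8,6 - 2 \right)} \left(-33\right)\right)}{-15428 - 9986} = \frac{24502 + \left(\sqrt{-10 + 8} + \left(8 + \left(6 - 2\right)\right) \left(-33\right)\right)}{-15428 - 9986} = \frac{24502 + \left(\sqrt{-2} + \left(8 + \left(6 - 2\right)\right) \left(-33\right)\right)}{-25414} = \left(24502 + \left(i \sqrt{2} + \left(8 + 4\right) \left(-33\right)\right)\right) \left(- \frac{1}{25414}\right) = \left(24502 + \left(i \sqrt{2} + 12 \left(-33\right)\right)\right) \left(- \frac{1}{25414}\right) = \left(24502 - \left(396 - i \sqrt{2}\right)\right) \left(- \frac{1}{25414}\right) = \left(24106 + i \sqrt{2}\right) \left(- \frac{1}{25414}\right) = - \frac{12053}{12707} - \frac{i \sqrt{2}}{25414}$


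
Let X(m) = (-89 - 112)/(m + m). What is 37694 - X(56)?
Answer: 4221929/112 ≈ 37696.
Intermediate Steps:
X(m) = -201/(2*m) (X(m) = -201*1/(2*m) = -201/(2*m))
37694 - X(56) = 37694 - (-201)/(2*56) = 37694 - 1*(-201/112) = 37694 + 201/112 = 4221929/112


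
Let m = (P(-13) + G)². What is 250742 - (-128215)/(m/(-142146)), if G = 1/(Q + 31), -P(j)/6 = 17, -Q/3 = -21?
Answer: -137992463717842/91910569 ≈ -1.5014e+6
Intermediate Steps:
Q = 63 (Q = -3*(-21) = 63)
P(j) = -102 (P(j) = -6*17 = -102)
G = 1/94 (G = 1/(63 + 31) = 1/94 ≈ 0.010638)
m = 91910569/8836 (m = (-102 + 1/94)² = (-9587/94)² = 91910569/8836 ≈ 10402.)
250742 - (-128215)/(m/(-142146)) = 250742 - (-128215)/((91910569/8836)/(-142146)) = 250742 - (-128215)/((91910569/8836)*(-1/142146)) = 250742 - (-128215)/(-91910569/1256002056) = 250742 - (-128215)*(-1256002056)/91910569 = 250742 - 1*161038303610040/91910569 = 250742 - 161038303610040/91910569 = -137992463717842/91910569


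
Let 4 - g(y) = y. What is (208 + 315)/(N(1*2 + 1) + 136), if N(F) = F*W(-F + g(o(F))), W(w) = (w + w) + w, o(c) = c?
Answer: 523/118 ≈ 4.4322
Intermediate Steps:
g(y) = 4 - y
W(w) = 3*w (W(w) = 2*w + w = 3*w)
N(F) = F*(12 - 6*F) (N(F) = F*(3*(-F + (4 - F))) = F*(3*(4 - 2*F)) = F*(12 - 6*F))
(208 + 315)/(N(1*2 + 1) + 136) = (208 + 315)/(6*(1*2 + 1)*(2 - (1*2 + 1)) + 136) = 523/(6*(2 + 1)*(2 - (2 + 1)) + 136) = 523/(6*3*(2 - 1*3) + 136) = 523/(6*3*(2 - 3) + 136) = 523/(6*3*(-1) + 136) = 523/(-18 + 136) = 523/118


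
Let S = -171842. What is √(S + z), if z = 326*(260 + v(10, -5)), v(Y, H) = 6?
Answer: I*√85126 ≈ 291.76*I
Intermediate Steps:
z = 86716 (z = 326*(260 + 6) = 326*266 = 86716)
√(S + z) = √(-171842 + 86716) = √(-85126) = I*√85126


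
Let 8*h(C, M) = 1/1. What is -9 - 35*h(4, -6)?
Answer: -107/8 ≈ -13.375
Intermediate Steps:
h(C, M) = 1/8 (h(C, M) = (1/8)/1 = (1/8)*1 = 1/8)
-9 - 35*h(4, -6) = -9 - 35*1/8 = -9 - 35/8 = -107/8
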